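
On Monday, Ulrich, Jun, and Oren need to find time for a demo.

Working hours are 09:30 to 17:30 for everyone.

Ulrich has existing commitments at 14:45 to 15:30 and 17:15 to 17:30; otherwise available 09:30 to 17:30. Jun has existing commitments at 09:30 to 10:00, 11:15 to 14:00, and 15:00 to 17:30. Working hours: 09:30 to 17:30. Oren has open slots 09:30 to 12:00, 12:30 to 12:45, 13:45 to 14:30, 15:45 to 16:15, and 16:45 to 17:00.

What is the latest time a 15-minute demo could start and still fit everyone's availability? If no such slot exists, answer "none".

Ulrich free within 09:30–17:30: 09:30–14:45, 15:30–17:15.
Jun free within 09:30–17:30: 10:00–11:15, 14:00–15:00.
Ulrich ∩ Jun: 10:00–11:15, 14:00–14:45.
Ulrich ∩ Jun ∩ Oren: 10:00–11:15, 14:00–14:30.
Windows ≥ 15 min: 10:00–11:15, 14:00–14:30.
Latest start in the last window 14:00–14:30 is 14:30 − 15 min = 14:15.

14:15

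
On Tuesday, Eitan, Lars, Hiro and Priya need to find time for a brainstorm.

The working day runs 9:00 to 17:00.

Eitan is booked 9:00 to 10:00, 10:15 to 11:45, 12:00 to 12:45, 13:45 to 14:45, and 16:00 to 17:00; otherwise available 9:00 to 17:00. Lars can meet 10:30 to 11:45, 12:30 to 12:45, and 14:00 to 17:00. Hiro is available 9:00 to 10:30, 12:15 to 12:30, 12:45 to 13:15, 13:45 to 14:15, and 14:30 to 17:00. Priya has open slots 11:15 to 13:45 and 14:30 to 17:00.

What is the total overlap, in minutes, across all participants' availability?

Eitan free within 09:00–17:00: 10:00–10:15, 11:45–12:00, 12:45–13:45, 14:45–16:00.
Eitan ∩ Lars: 14:45–16:00.
Eitan ∩ Lars ∩ Hiro: 14:45–16:00.
Eitan ∩ Lars ∩ Hiro ∩ Priya: 14:45–16:00.
Total common minutes: 75.

75 minutes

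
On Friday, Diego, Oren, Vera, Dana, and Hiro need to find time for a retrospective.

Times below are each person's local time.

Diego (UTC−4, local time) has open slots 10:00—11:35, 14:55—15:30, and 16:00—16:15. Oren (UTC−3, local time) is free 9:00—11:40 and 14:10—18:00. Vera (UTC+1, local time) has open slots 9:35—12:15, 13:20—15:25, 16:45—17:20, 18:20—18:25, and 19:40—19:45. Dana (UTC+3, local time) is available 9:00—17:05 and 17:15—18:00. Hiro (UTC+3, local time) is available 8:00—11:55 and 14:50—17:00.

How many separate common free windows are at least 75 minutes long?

Diego → UTC: 14:00–15:35, 18:55–19:30, 20:00–20:15.
Oren → UTC: 12:00–14:40, 17:10–21:00.
Vera → UTC: 08:35–11:15, 12:20–14:25, 15:45–16:20, 17:20–17:25, 18:40–18:45.
Dana → UTC: 06:00–14:05, 14:15–15:00.
Hiro → UTC: 05:00–08:55, 11:50–14:00.
Diego ∩ Oren: 14:00–14:40, 18:55–19:30, 20:00–20:15.
Diego ∩ Oren ∩ Vera: 14:00–14:25.
Diego ∩ Oren ∩ Vera ∩ Dana: 14:00–14:05, 14:15–14:25.
Diego ∩ Oren ∩ Vera ∩ Dana ∩ Hiro: (none).
Windows ≥ 75 min: (none).
That's 0 windows.

0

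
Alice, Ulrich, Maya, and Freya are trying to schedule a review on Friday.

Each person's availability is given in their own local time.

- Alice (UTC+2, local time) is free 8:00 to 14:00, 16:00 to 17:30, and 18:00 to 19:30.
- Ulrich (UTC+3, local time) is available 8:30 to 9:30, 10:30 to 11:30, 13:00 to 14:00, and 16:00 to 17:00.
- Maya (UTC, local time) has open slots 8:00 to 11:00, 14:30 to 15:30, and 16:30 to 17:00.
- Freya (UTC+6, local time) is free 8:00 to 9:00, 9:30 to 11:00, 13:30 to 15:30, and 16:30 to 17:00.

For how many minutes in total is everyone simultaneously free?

Alice → UTC: 06:00–12:00, 14:00–15:30, 16:00–17:30.
Ulrich → UTC: 05:30–06:30, 07:30–08:30, 10:00–11:00, 13:00–14:00.
Maya → UTC: 08:00–11:00, 14:30–15:30, 16:30–17:00.
Freya → UTC: 02:00–03:00, 03:30–05:00, 07:30–09:30, 10:30–11:00.
Alice ∩ Ulrich: 06:00–06:30, 07:30–08:30, 10:00–11:00.
Alice ∩ Ulrich ∩ Maya: 08:00–08:30, 10:00–11:00.
Alice ∩ Ulrich ∩ Maya ∩ Freya: 08:00–08:30, 10:30–11:00.
Total common minutes: 30 + 30 = 60.

60 minutes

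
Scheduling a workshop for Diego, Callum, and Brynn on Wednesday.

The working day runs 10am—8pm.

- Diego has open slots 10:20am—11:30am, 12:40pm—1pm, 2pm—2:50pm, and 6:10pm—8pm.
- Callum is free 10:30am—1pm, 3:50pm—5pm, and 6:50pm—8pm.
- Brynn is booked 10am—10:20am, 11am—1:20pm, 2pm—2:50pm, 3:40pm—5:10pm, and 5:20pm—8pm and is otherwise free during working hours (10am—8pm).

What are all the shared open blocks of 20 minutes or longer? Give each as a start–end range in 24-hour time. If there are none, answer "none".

Brynn free within 10:00–20:00: 10:20–11:00, 13:20–14:00, 14:50–15:40, 17:10–17:20.
Diego ∩ Callum: 10:30–11:30, 12:40–13:00, 18:50–20:00.
Diego ∩ Callum ∩ Brynn: 10:30–11:00.
Windows ≥ 20 min: 10:30–11:00.

10:30–11:00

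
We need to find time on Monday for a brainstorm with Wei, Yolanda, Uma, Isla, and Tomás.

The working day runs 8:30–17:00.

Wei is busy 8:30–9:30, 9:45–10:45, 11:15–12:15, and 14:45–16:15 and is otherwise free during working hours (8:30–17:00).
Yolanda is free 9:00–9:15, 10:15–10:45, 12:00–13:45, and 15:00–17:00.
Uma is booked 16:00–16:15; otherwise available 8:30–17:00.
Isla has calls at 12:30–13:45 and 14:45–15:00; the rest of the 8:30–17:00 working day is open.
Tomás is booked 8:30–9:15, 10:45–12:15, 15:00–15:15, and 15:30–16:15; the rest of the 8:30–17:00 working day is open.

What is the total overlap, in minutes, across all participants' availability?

60 minutes

Wei free within 08:30–17:00: 09:30–09:45, 10:45–11:15, 12:15–14:45, 16:15–17:00.
Uma free within 08:30–17:00: 08:30–16:00, 16:15–17:00.
Isla free within 08:30–17:00: 08:30–12:30, 13:45–14:45, 15:00–17:00.
Tomás free within 08:30–17:00: 09:15–10:45, 12:15–15:00, 15:15–15:30, 16:15–17:00.
Wei ∩ Yolanda: 12:15–13:45, 16:15–17:00.
Wei ∩ Yolanda ∩ Uma: 12:15–13:45, 16:15–17:00.
Wei ∩ Yolanda ∩ Uma ∩ Isla: 12:15–12:30, 16:15–17:00.
Wei ∩ Yolanda ∩ Uma ∩ Isla ∩ Tomás: 12:15–12:30, 16:15–17:00.
Total common minutes: 15 + 45 = 60.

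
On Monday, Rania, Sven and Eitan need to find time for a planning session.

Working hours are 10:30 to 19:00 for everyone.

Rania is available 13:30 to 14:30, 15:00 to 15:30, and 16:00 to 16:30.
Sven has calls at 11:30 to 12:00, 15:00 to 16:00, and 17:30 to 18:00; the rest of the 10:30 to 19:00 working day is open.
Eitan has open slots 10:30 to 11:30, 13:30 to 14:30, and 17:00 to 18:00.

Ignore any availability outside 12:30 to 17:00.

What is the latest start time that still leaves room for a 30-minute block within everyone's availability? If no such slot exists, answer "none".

Sven free within 10:30–19:00: 10:30–11:30, 12:00–15:00, 16:00–17:30, 18:00–19:00.
Rania ∩ Sven: 13:30–14:30, 16:00–16:30.
Rania ∩ Sven ∩ Eitan: 13:30–14:30.
Restricted to 12:30–17:00: 13:30–14:30.
Windows ≥ 30 min: 13:30–14:30.
Latest start in the last window 13:30–14:30 is 14:30 − 30 min = 14:00.

14:00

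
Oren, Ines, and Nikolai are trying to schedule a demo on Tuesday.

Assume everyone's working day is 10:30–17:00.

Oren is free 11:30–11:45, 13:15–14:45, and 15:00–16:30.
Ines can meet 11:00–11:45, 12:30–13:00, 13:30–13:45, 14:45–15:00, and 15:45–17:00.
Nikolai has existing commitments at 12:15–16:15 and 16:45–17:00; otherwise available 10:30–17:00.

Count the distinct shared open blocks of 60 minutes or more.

Nikolai free within 10:30–17:00: 10:30–12:15, 16:15–16:45.
Oren ∩ Ines: 11:30–11:45, 13:30–13:45, 15:45–16:30.
Oren ∩ Ines ∩ Nikolai: 11:30–11:45, 16:15–16:30.
Windows ≥ 60 min: (none).
That's 0 windows.

0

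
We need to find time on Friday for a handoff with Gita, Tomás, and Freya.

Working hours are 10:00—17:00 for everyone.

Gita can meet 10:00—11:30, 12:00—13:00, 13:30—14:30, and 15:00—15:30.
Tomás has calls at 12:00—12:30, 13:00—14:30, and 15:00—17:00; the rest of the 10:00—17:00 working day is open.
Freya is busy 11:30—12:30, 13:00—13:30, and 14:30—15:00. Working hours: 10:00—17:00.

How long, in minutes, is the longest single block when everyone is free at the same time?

Tomás free within 10:00–17:00: 10:00–12:00, 12:30–13:00, 14:30–15:00.
Freya free within 10:00–17:00: 10:00–11:30, 12:30–13:00, 13:30–14:30, 15:00–17:00.
Gita ∩ Tomás: 10:00–11:30, 12:30–13:00.
Gita ∩ Tomás ∩ Freya: 10:00–11:30, 12:30–13:00.
Common window lengths: 90, 30 min; longest is 90.

90 minutes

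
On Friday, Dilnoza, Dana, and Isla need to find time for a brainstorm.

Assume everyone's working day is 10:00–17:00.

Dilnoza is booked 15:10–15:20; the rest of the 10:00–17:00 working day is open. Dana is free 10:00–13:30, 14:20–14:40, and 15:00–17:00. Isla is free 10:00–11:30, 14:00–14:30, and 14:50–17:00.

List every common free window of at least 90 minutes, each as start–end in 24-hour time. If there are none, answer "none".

Dilnoza free within 10:00–17:00: 10:00–15:10, 15:20–17:00.
Dilnoza ∩ Dana: 10:00–13:30, 14:20–14:40, 15:00–15:10, 15:20–17:00.
Dilnoza ∩ Dana ∩ Isla: 10:00–11:30, 14:20–14:30, 15:00–15:10, 15:20–17:00.
Windows ≥ 90 min: 10:00–11:30, 15:20–17:00.

10:00–11:30, 15:20–17:00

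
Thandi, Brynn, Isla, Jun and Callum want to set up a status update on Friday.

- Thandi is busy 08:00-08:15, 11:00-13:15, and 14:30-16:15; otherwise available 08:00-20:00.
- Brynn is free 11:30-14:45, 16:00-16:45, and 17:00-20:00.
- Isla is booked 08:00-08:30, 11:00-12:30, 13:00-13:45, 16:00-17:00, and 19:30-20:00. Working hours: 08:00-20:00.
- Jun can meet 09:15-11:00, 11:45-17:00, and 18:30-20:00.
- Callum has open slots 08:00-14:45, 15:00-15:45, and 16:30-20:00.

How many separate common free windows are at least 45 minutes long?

Thandi free within 08:00–20:00: 08:15–11:00, 13:15–14:30, 16:15–20:00.
Isla free within 08:00–20:00: 08:30–11:00, 12:30–13:00, 13:45–16:00, 17:00–19:30.
Thandi ∩ Brynn: 13:15–14:30, 16:15–16:45, 17:00–20:00.
Thandi ∩ Brynn ∩ Isla: 13:45–14:30, 17:00–19:30.
Thandi ∩ Brynn ∩ Isla ∩ Jun: 13:45–14:30, 18:30–19:30.
Thandi ∩ Brynn ∩ Isla ∩ Jun ∩ Callum: 13:45–14:30, 18:30–19:30.
Windows ≥ 45 min: 13:45–14:30, 18:30–19:30.
That's 2 windows.

2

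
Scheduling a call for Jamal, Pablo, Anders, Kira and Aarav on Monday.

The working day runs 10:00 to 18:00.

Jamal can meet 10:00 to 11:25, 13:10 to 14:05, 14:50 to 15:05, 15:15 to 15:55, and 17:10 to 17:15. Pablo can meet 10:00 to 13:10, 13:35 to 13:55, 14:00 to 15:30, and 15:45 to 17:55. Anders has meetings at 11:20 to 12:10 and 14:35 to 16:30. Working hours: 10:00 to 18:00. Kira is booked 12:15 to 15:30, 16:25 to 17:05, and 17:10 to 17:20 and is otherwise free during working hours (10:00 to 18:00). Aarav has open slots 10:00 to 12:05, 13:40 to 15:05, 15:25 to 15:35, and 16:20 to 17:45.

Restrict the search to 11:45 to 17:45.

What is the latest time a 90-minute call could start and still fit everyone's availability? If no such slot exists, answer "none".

Anders free within 10:00–18:00: 10:00–11:20, 12:10–14:35, 16:30–18:00.
Kira free within 10:00–18:00: 10:00–12:15, 15:30–16:25, 17:05–17:10, 17:20–18:00.
Jamal ∩ Pablo: 10:00–11:25, 13:35–13:55, 14:00–14:05, 14:50–15:05, 15:15–15:30, 15:45–15:55, 17:10–17:15.
Jamal ∩ Pablo ∩ Anders: 10:00–11:20, 13:35–13:55, 14:00–14:05, 17:10–17:15.
Jamal ∩ Pablo ∩ Anders ∩ Kira: 10:00–11:20.
Jamal ∩ Pablo ∩ Anders ∩ Kira ∩ Aarav: 10:00–11:20.
Restricted to 11:45–17:45: (none).
Windows ≥ 90 min: (none).

none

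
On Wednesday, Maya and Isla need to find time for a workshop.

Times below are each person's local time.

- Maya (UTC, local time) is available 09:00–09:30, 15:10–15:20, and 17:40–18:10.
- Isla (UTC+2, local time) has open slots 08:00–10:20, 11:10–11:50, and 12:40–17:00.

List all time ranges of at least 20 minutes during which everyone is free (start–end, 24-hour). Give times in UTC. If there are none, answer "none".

Maya → UTC: 09:00–09:30, 15:10–15:20, 17:40–18:10.
Isla → UTC: 06:00–08:20, 09:10–09:50, 10:40–15:00.
Maya ∩ Isla: 09:10–09:30.
Windows ≥ 20 min: 09:10–09:30.

09:10–09:30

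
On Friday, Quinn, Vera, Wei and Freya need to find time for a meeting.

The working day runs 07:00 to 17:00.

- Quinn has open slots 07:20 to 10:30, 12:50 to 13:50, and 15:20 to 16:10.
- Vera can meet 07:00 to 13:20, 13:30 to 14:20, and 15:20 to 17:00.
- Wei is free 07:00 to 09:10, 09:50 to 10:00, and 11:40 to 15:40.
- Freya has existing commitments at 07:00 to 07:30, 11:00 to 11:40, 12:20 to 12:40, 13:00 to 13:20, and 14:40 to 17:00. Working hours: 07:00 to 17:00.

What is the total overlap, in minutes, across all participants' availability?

Freya free within 07:00–17:00: 07:30–11:00, 11:40–12:20, 12:40–13:00, 13:20–14:40.
Quinn ∩ Vera: 07:20–10:30, 12:50–13:20, 13:30–13:50, 15:20–16:10.
Quinn ∩ Vera ∩ Wei: 07:20–09:10, 09:50–10:00, 12:50–13:20, 13:30–13:50, 15:20–15:40.
Quinn ∩ Vera ∩ Wei ∩ Freya: 07:30–09:10, 09:50–10:00, 12:50–13:00, 13:30–13:50.
Total common minutes: 100 + 10 + 10 + 20 = 140.

140 minutes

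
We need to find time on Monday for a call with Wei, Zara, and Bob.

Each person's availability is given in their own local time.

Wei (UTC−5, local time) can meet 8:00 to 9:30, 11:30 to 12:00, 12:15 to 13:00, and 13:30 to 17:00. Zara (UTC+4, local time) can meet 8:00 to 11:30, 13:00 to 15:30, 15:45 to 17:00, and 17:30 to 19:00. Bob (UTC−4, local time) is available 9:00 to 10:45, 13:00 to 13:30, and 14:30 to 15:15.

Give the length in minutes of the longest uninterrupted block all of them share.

Wei → UTC: 13:00–14:30, 16:30–17:00, 17:15–18:00, 18:30–22:00.
Zara → UTC: 04:00–07:30, 09:00–11:30, 11:45–13:00, 13:30–15:00.
Bob → UTC: 13:00–14:45, 17:00–17:30, 18:30–19:15.
Wei ∩ Zara: 13:30–14:30.
Wei ∩ Zara ∩ Bob: 13:30–14:30.
Single common window of 60 minutes.

60 minutes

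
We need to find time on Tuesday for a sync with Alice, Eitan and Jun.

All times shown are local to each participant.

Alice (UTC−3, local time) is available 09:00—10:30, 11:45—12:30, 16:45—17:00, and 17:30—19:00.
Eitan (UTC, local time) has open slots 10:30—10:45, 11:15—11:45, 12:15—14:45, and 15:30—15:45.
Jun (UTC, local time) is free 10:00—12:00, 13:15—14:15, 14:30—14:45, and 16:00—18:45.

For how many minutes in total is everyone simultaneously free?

Alice → UTC: 12:00–13:30, 14:45–15:30, 19:45–20:00, 20:30–22:00.
Eitan → UTC: 10:30–10:45, 11:15–11:45, 12:15–14:45, 15:30–15:45.
Jun → UTC: 10:00–12:00, 13:15–14:15, 14:30–14:45, 16:00–18:45.
Alice ∩ Eitan: 12:15–13:30.
Alice ∩ Eitan ∩ Jun: 13:15–13:30.
Total common minutes: 15.

15 minutes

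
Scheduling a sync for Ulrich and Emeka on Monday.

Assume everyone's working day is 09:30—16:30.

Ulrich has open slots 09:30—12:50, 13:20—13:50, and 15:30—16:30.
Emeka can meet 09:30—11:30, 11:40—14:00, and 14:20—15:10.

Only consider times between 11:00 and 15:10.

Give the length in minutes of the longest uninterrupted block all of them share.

70 minutes

Ulrich ∩ Emeka: 09:30–11:30, 11:40–12:50, 13:20–13:50.
Restricted to 11:00–15:10: 11:00–11:30, 11:40–12:50, 13:20–13:50.
Common window lengths: 30, 70, 30 min; longest is 70.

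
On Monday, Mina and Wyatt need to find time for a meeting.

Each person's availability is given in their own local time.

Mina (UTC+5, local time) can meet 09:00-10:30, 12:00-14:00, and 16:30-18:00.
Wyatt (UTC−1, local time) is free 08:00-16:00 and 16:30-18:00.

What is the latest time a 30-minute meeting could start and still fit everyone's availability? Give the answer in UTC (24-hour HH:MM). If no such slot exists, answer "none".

Mina → UTC: 04:00–05:30, 07:00–09:00, 11:30–13:00.
Wyatt → UTC: 09:00–17:00, 17:30–19:00.
Mina ∩ Wyatt: 11:30–13:00.
Windows ≥ 30 min: 11:30–13:00.
Latest start in the last window 11:30–13:00 is 13:00 − 30 min = 12:30.

12:30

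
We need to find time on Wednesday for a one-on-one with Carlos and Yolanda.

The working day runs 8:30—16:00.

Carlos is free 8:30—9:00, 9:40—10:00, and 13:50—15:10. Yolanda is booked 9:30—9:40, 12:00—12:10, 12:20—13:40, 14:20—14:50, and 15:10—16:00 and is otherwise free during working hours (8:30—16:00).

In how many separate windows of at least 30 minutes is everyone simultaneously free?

Yolanda free within 08:30–16:00: 08:30–09:30, 09:40–12:00, 12:10–12:20, 13:40–14:20, 14:50–15:10.
Carlos ∩ Yolanda: 08:30–09:00, 09:40–10:00, 13:50–14:20, 14:50–15:10.
Windows ≥ 30 min: 08:30–09:00, 13:50–14:20.
That's 2 windows.

2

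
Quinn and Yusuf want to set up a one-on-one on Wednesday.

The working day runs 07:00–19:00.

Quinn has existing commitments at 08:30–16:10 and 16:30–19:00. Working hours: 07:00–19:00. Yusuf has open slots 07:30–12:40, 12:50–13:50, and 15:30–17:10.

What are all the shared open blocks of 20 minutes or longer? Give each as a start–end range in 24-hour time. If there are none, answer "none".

Quinn free within 07:00–19:00: 07:00–08:30, 16:10–16:30.
Quinn ∩ Yusuf: 07:30–08:30, 16:10–16:30.
Windows ≥ 20 min: 07:30–08:30, 16:10–16:30.

07:30–08:30, 16:10–16:30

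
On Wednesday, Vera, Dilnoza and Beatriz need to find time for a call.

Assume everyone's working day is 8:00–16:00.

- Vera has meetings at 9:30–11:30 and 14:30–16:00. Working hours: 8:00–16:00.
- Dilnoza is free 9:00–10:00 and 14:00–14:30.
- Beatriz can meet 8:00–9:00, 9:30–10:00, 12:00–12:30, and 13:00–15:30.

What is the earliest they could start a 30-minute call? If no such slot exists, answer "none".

Vera free within 08:00–16:00: 08:00–09:30, 11:30–14:30.
Vera ∩ Dilnoza: 09:00–09:30, 14:00–14:30.
Vera ∩ Dilnoza ∩ Beatriz: 14:00–14:30.
Windows ≥ 30 min: 14:00–14:30.
Earliest such window starts at 14:00.

14:00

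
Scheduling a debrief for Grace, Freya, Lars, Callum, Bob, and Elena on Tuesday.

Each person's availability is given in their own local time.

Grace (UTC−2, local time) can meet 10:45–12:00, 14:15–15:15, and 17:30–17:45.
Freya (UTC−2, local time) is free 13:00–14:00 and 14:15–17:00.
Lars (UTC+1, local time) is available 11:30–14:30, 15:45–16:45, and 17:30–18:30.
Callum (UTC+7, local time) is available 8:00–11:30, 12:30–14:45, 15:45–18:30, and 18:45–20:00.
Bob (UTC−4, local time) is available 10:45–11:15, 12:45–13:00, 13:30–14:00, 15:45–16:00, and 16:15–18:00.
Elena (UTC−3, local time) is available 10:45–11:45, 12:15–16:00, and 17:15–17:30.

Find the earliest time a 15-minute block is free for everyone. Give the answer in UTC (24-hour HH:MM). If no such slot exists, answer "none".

Grace → UTC: 12:45–14:00, 16:15–17:15, 19:30–19:45.
Freya → UTC: 15:00–16:00, 16:15–19:00.
Lars → UTC: 10:30–13:30, 14:45–15:45, 16:30–17:30.
Callum → UTC: 01:00–04:30, 05:30–07:45, 08:45–11:30, 11:45–13:00.
Bob → UTC: 14:45–15:15, 16:45–17:00, 17:30–18:00, 19:45–20:00, 20:15–22:00.
Elena → UTC: 13:45–14:45, 15:15–19:00, 20:15–20:30.
Grace ∩ Freya: 16:15–17:15.
Grace ∩ Freya ∩ Lars: 16:30–17:15.
Grace ∩ Freya ∩ Lars ∩ Callum: (none).
Grace ∩ Freya ∩ Lars ∩ Callum ∩ Bob: (none).
Grace ∩ Freya ∩ Lars ∩ Callum ∩ Bob ∩ Elena: (none).
Windows ≥ 15 min: (none).

none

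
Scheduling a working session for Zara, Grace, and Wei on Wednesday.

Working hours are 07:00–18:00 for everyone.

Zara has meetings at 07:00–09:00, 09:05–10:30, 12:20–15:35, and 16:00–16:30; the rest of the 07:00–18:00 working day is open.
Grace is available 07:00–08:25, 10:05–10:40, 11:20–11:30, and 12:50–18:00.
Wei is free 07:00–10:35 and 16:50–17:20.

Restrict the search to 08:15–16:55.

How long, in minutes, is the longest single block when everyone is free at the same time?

Zara free within 07:00–18:00: 09:00–09:05, 10:30–12:20, 15:35–16:00, 16:30–18:00.
Zara ∩ Grace: 10:30–10:40, 11:20–11:30, 15:35–16:00, 16:30–18:00.
Zara ∩ Grace ∩ Wei: 10:30–10:35, 16:50–17:20.
Restricted to 08:15–16:55: 10:30–10:35, 16:50–16:55.
Common window lengths: 5, 5 min; longest is 5.

5 minutes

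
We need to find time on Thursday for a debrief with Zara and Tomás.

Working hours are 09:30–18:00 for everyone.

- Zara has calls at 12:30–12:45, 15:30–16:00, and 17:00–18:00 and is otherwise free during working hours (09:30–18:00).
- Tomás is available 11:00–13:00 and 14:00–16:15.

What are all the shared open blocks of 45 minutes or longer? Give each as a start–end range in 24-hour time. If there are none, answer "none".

11:00–12:30, 14:00–15:30

Zara free within 09:30–18:00: 09:30–12:30, 12:45–15:30, 16:00–17:00.
Zara ∩ Tomás: 11:00–12:30, 12:45–13:00, 14:00–15:30, 16:00–16:15.
Windows ≥ 45 min: 11:00–12:30, 14:00–15:30.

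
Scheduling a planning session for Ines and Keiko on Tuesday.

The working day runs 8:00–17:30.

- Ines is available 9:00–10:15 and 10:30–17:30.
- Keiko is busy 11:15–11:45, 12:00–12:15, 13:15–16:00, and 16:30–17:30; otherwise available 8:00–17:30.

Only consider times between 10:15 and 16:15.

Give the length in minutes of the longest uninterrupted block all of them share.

60 minutes

Keiko free within 08:00–17:30: 08:00–11:15, 11:45–12:00, 12:15–13:15, 16:00–16:30.
Ines ∩ Keiko: 09:00–10:15, 10:30–11:15, 11:45–12:00, 12:15–13:15, 16:00–16:30.
Restricted to 10:15–16:15: 10:30–11:15, 11:45–12:00, 12:15–13:15, 16:00–16:15.
Common window lengths: 45, 15, 60, 15 min; longest is 60.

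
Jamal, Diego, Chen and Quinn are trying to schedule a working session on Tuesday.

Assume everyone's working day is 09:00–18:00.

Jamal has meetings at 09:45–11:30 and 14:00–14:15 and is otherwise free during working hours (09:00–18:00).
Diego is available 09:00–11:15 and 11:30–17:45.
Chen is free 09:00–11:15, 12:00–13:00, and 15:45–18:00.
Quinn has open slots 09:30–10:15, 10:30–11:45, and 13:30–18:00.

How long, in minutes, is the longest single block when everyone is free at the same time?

120 minutes

Jamal free within 09:00–18:00: 09:00–09:45, 11:30–14:00, 14:15–18:00.
Jamal ∩ Diego: 09:00–09:45, 11:30–14:00, 14:15–17:45.
Jamal ∩ Diego ∩ Chen: 09:00–09:45, 12:00–13:00, 15:45–17:45.
Jamal ∩ Diego ∩ Chen ∩ Quinn: 09:30–09:45, 15:45–17:45.
Common window lengths: 15, 120 min; longest is 120.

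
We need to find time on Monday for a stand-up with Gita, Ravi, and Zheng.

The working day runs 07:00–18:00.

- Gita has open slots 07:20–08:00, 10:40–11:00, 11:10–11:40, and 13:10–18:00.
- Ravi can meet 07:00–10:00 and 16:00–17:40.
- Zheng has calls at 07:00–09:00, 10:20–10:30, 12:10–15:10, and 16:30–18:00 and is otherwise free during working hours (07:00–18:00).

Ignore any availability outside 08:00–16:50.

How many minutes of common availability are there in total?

30 minutes

Zheng free within 07:00–18:00: 09:00–10:20, 10:30–12:10, 15:10–16:30.
Gita ∩ Ravi: 07:20–08:00, 16:00–17:40.
Gita ∩ Ravi ∩ Zheng: 16:00–16:30.
Restricted to 08:00–16:50: 16:00–16:30.
Total common minutes: 30.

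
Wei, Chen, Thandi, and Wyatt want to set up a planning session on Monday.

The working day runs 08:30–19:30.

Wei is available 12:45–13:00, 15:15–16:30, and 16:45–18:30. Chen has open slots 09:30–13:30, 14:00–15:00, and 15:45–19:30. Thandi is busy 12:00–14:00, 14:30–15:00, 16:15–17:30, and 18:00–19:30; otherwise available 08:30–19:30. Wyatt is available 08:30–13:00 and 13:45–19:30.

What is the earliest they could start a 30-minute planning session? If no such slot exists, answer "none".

Thandi free within 08:30–19:30: 08:30–12:00, 14:00–14:30, 15:00–16:15, 17:30–18:00.
Wei ∩ Chen: 12:45–13:00, 15:45–16:30, 16:45–18:30.
Wei ∩ Chen ∩ Thandi: 15:45–16:15, 17:30–18:00.
Wei ∩ Chen ∩ Thandi ∩ Wyatt: 15:45–16:15, 17:30–18:00.
Windows ≥ 30 min: 15:45–16:15, 17:30–18:00.
Earliest such window starts at 15:45.

15:45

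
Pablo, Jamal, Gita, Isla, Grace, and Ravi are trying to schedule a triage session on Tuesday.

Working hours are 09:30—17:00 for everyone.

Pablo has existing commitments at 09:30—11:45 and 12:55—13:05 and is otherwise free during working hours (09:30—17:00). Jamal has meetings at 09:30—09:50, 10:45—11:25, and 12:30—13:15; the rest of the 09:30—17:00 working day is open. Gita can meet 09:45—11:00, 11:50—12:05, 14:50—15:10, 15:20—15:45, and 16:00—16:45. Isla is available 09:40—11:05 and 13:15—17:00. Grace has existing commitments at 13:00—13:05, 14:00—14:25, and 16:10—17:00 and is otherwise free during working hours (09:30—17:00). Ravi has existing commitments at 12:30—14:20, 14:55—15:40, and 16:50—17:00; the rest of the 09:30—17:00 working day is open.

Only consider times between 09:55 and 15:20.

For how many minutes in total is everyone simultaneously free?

5 minutes

Pablo free within 09:30–17:00: 11:45–12:55, 13:05–17:00.
Jamal free within 09:30–17:00: 09:50–10:45, 11:25–12:30, 13:15–17:00.
Grace free within 09:30–17:00: 09:30–13:00, 13:05–14:00, 14:25–16:10.
Ravi free within 09:30–17:00: 09:30–12:30, 14:20–14:55, 15:40–16:50.
Pablo ∩ Jamal: 11:45–12:30, 13:15–17:00.
Pablo ∩ Jamal ∩ Gita: 11:50–12:05, 14:50–15:10, 15:20–15:45, 16:00–16:45.
Pablo ∩ Jamal ∩ Gita ∩ Isla: 14:50–15:10, 15:20–15:45, 16:00–16:45.
Pablo ∩ Jamal ∩ Gita ∩ Isla ∩ Grace: 14:50–15:10, 15:20–15:45, 16:00–16:10.
Pablo ∩ Jamal ∩ Gita ∩ Isla ∩ Grace ∩ Ravi: 14:50–14:55, 15:40–15:45, 16:00–16:10.
Restricted to 09:55–15:20: 14:50–14:55.
Total common minutes: 5.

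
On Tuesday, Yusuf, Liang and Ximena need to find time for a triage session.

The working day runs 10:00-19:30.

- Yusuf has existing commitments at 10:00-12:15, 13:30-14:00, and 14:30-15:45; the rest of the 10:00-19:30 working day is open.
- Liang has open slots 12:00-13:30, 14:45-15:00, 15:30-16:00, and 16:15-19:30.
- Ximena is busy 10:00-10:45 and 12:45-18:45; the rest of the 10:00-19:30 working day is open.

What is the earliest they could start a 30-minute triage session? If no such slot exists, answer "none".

Yusuf free within 10:00–19:30: 12:15–13:30, 14:00–14:30, 15:45–19:30.
Ximena free within 10:00–19:30: 10:45–12:45, 18:45–19:30.
Yusuf ∩ Liang: 12:15–13:30, 15:45–16:00, 16:15–19:30.
Yusuf ∩ Liang ∩ Ximena: 12:15–12:45, 18:45–19:30.
Windows ≥ 30 min: 12:15–12:45, 18:45–19:30.
Earliest such window starts at 12:15.

12:15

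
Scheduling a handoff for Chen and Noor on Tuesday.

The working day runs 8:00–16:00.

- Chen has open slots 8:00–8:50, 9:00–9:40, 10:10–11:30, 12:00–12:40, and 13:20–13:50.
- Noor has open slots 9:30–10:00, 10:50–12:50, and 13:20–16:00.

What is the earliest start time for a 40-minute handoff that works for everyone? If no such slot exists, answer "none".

Chen ∩ Noor: 09:30–09:40, 10:50–11:30, 12:00–12:40, 13:20–13:50.
Windows ≥ 40 min: 10:50–11:30, 12:00–12:40.
Earliest such window starts at 10:50.

10:50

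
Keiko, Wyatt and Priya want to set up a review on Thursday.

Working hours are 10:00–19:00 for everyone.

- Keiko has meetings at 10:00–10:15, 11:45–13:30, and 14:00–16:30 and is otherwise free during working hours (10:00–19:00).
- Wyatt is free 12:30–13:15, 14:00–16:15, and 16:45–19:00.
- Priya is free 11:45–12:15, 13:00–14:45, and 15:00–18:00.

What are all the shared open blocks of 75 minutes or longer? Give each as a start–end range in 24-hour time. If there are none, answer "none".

Keiko free within 10:00–19:00: 10:15–11:45, 13:30–14:00, 16:30–19:00.
Keiko ∩ Wyatt: 16:45–19:00.
Keiko ∩ Wyatt ∩ Priya: 16:45–18:00.
Windows ≥ 75 min: 16:45–18:00.

16:45–18:00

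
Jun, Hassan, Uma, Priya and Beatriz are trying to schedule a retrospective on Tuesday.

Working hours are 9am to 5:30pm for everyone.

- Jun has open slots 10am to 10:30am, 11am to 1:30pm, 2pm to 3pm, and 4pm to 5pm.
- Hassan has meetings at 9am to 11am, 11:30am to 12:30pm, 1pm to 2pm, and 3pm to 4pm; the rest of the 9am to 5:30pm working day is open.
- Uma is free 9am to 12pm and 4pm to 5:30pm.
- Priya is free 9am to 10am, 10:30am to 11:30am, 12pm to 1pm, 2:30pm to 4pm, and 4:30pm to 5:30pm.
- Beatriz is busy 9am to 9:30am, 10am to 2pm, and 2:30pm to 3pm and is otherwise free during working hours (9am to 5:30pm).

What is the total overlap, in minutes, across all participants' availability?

30 minutes

Hassan free within 09:00–17:30: 11:00–11:30, 12:30–13:00, 14:00–15:00, 16:00–17:30.
Beatriz free within 09:00–17:30: 09:30–10:00, 14:00–14:30, 15:00–17:30.
Jun ∩ Hassan: 11:00–11:30, 12:30–13:00, 14:00–15:00, 16:00–17:00.
Jun ∩ Hassan ∩ Uma: 11:00–11:30, 16:00–17:00.
Jun ∩ Hassan ∩ Uma ∩ Priya: 11:00–11:30, 16:30–17:00.
Jun ∩ Hassan ∩ Uma ∩ Priya ∩ Beatriz: 16:30–17:00.
Total common minutes: 30.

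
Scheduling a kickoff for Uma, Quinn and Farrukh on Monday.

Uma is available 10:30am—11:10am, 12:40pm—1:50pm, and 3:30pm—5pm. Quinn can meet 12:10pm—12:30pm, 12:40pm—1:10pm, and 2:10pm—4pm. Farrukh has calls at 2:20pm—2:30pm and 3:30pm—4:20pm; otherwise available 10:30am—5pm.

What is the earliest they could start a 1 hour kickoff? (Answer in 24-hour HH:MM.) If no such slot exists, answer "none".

Farrukh free within 10:30–17:00: 10:30–14:20, 14:30–15:30, 16:20–17:00.
Uma ∩ Quinn: 12:40–13:10, 15:30–16:00.
Uma ∩ Quinn ∩ Farrukh: 12:40–13:10.
Windows ≥ 60 min: (none).

none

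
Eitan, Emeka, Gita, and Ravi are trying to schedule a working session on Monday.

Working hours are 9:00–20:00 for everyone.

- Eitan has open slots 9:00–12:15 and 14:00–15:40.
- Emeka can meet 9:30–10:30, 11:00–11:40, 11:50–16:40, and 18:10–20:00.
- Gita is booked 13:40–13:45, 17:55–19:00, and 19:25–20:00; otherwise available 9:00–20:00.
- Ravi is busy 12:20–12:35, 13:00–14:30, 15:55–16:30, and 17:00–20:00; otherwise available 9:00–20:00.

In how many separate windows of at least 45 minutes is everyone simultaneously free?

2

Gita free within 09:00–20:00: 09:00–13:40, 13:45–17:55, 19:00–19:25.
Ravi free within 09:00–20:00: 09:00–12:20, 12:35–13:00, 14:30–15:55, 16:30–17:00.
Eitan ∩ Emeka: 09:30–10:30, 11:00–11:40, 11:50–12:15, 14:00–15:40.
Eitan ∩ Emeka ∩ Gita: 09:30–10:30, 11:00–11:40, 11:50–12:15, 14:00–15:40.
Eitan ∩ Emeka ∩ Gita ∩ Ravi: 09:30–10:30, 11:00–11:40, 11:50–12:15, 14:30–15:40.
Windows ≥ 45 min: 09:30–10:30, 14:30–15:40.
That's 2 windows.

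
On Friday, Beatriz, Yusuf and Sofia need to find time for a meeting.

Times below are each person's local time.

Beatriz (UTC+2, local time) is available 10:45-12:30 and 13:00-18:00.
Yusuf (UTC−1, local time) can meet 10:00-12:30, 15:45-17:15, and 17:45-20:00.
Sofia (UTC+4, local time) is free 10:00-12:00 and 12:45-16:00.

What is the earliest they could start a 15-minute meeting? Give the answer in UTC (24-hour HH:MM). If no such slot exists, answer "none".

Beatriz → UTC: 08:45–10:30, 11:00–16:00.
Yusuf → UTC: 11:00–13:30, 16:45–18:15, 18:45–21:00.
Sofia → UTC: 06:00–08:00, 08:45–12:00.
Beatriz ∩ Yusuf: 11:00–13:30.
Beatriz ∩ Yusuf ∩ Sofia: 11:00–12:00.
Windows ≥ 15 min: 11:00–12:00.
Earliest such window starts at 11:00.

11:00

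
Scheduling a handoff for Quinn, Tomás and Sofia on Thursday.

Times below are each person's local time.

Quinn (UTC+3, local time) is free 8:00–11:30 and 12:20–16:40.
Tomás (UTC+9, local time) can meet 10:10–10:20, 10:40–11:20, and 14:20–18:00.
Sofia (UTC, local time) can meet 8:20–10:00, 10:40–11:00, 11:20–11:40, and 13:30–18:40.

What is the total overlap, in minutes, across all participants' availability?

Quinn → UTC: 05:00–08:30, 09:20–13:40.
Tomás → UTC: 01:10–01:20, 01:40–02:20, 05:20–09:00.
Sofia → UTC: 08:20–10:00, 10:40–11:00, 11:20–11:40, 13:30–18:40.
Quinn ∩ Tomás: 05:20–08:30.
Quinn ∩ Tomás ∩ Sofia: 08:20–08:30.
Total common minutes: 10.

10 minutes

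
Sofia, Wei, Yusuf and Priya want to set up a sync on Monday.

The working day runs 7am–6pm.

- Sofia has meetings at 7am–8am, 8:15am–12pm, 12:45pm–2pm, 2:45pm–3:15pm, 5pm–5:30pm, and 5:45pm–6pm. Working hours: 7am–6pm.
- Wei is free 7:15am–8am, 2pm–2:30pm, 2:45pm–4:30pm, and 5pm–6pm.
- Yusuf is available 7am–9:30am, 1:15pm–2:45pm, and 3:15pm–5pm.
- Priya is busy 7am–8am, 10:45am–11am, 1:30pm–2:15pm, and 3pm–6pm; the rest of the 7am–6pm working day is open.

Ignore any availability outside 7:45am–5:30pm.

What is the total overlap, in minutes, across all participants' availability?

15 minutes

Sofia free within 07:00–18:00: 08:00–08:15, 12:00–12:45, 14:00–14:45, 15:15–17:00, 17:30–17:45.
Priya free within 07:00–18:00: 08:00–10:45, 11:00–13:30, 14:15–15:00.
Sofia ∩ Wei: 14:00–14:30, 15:15–16:30, 17:30–17:45.
Sofia ∩ Wei ∩ Yusuf: 14:00–14:30, 15:15–16:30.
Sofia ∩ Wei ∩ Yusuf ∩ Priya: 14:15–14:30.
Restricted to 07:45–17:30: 14:15–14:30.
Total common minutes: 15.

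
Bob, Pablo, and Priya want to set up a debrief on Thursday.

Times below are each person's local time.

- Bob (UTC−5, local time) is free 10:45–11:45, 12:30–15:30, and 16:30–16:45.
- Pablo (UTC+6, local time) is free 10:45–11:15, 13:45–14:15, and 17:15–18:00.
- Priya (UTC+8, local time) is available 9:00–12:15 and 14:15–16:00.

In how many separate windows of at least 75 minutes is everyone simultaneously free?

Bob → UTC: 15:45–16:45, 17:30–20:30, 21:30–21:45.
Pablo → UTC: 04:45–05:15, 07:45–08:15, 11:15–12:00.
Priya → UTC: 01:00–04:15, 06:15–08:00.
Bob ∩ Pablo: (none).
Bob ∩ Pablo ∩ Priya: (none).
Windows ≥ 75 min: (none).
That's 0 windows.

0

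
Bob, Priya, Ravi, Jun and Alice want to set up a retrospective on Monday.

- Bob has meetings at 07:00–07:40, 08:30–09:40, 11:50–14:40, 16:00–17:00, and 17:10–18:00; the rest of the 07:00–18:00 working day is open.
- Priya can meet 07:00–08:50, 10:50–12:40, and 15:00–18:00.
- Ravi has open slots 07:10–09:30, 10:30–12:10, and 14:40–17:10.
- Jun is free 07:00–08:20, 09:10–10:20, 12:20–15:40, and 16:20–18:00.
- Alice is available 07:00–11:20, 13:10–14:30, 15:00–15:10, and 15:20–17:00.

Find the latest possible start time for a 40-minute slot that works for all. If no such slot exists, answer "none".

07:40

Bob free within 07:00–18:00: 07:40–08:30, 09:40–11:50, 14:40–16:00, 17:00–17:10.
Bob ∩ Priya: 07:40–08:30, 10:50–11:50, 15:00–16:00, 17:00–17:10.
Bob ∩ Priya ∩ Ravi: 07:40–08:30, 10:50–11:50, 15:00–16:00, 17:00–17:10.
Bob ∩ Priya ∩ Ravi ∩ Jun: 07:40–08:20, 15:00–15:40, 17:00–17:10.
Bob ∩ Priya ∩ Ravi ∩ Jun ∩ Alice: 07:40–08:20, 15:00–15:10, 15:20–15:40.
Windows ≥ 40 min: 07:40–08:20.
Latest start in the last window 07:40–08:20 is 08:20 − 40 min = 07:40.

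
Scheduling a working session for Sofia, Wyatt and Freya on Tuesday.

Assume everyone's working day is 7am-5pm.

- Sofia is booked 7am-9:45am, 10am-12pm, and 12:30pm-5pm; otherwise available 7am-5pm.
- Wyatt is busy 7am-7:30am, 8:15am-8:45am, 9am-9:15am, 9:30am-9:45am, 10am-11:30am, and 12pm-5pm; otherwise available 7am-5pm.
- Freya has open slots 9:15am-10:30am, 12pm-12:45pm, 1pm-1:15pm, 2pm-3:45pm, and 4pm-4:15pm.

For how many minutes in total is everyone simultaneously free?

Sofia free within 07:00–17:00: 09:45–10:00, 12:00–12:30.
Wyatt free within 07:00–17:00: 07:30–08:15, 08:45–09:00, 09:15–09:30, 09:45–10:00, 11:30–12:00.
Sofia ∩ Wyatt: 09:45–10:00.
Sofia ∩ Wyatt ∩ Freya: 09:45–10:00.
Total common minutes: 15.

15 minutes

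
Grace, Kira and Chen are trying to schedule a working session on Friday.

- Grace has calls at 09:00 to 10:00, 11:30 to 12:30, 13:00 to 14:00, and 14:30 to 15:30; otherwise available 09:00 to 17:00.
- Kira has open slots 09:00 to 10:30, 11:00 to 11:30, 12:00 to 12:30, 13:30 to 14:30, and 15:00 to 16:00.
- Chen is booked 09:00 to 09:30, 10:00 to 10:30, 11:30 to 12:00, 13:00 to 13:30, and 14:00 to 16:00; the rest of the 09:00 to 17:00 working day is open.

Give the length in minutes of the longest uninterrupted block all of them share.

Grace free within 09:00–17:00: 10:00–11:30, 12:30–13:00, 14:00–14:30, 15:30–17:00.
Chen free within 09:00–17:00: 09:30–10:00, 10:30–11:30, 12:00–13:00, 13:30–14:00, 16:00–17:00.
Grace ∩ Kira: 10:00–10:30, 11:00–11:30, 14:00–14:30, 15:30–16:00.
Grace ∩ Kira ∩ Chen: 11:00–11:30.
Single common window of 30 minutes.

30 minutes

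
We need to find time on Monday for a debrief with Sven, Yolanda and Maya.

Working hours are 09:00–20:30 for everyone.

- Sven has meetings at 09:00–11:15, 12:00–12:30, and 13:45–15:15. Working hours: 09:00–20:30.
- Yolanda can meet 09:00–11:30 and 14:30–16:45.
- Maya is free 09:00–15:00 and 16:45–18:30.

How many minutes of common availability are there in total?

15 minutes

Sven free within 09:00–20:30: 11:15–12:00, 12:30–13:45, 15:15–20:30.
Sven ∩ Yolanda: 11:15–11:30, 15:15–16:45.
Sven ∩ Yolanda ∩ Maya: 11:15–11:30.
Total common minutes: 15.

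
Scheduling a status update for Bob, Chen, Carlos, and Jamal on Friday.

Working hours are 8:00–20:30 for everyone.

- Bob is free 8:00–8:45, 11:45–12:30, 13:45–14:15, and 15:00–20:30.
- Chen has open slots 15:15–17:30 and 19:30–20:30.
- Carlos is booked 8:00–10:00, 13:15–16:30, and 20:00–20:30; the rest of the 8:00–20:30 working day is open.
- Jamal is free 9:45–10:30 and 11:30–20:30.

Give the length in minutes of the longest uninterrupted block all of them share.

60 minutes

Carlos free within 08:00–20:30: 10:00–13:15, 16:30–20:00.
Bob ∩ Chen: 15:15–17:30, 19:30–20:30.
Bob ∩ Chen ∩ Carlos: 16:30–17:30, 19:30–20:00.
Bob ∩ Chen ∩ Carlos ∩ Jamal: 16:30–17:30, 19:30–20:00.
Common window lengths: 60, 30 min; longest is 60.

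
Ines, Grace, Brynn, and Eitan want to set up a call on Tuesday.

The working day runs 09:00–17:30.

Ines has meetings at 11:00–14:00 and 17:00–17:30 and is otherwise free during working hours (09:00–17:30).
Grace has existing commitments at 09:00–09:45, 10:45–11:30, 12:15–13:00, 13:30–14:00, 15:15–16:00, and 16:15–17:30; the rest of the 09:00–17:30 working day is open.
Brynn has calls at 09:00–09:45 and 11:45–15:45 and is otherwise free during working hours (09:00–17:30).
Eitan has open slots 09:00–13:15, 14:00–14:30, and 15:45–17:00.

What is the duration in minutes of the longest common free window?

Ines free within 09:00–17:30: 09:00–11:00, 14:00–17:00.
Grace free within 09:00–17:30: 09:45–10:45, 11:30–12:15, 13:00–13:30, 14:00–15:15, 16:00–16:15.
Brynn free within 09:00–17:30: 09:45–11:45, 15:45–17:30.
Ines ∩ Grace: 09:45–10:45, 14:00–15:15, 16:00–16:15.
Ines ∩ Grace ∩ Brynn: 09:45–10:45, 16:00–16:15.
Ines ∩ Grace ∩ Brynn ∩ Eitan: 09:45–10:45, 16:00–16:15.
Common window lengths: 60, 15 min; longest is 60.

60 minutes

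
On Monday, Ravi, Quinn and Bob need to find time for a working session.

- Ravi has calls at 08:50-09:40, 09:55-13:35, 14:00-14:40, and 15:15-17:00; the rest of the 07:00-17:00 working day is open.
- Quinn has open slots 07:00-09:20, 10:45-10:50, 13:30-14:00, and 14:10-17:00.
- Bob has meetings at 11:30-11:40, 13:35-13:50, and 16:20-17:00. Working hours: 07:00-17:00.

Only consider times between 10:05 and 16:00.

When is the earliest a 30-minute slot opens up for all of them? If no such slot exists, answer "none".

Ravi free within 07:00–17:00: 07:00–08:50, 09:40–09:55, 13:35–14:00, 14:40–15:15.
Bob free within 07:00–17:00: 07:00–11:30, 11:40–13:35, 13:50–16:20.
Ravi ∩ Quinn: 07:00–08:50, 13:35–14:00, 14:40–15:15.
Ravi ∩ Quinn ∩ Bob: 07:00–08:50, 13:50–14:00, 14:40–15:15.
Restricted to 10:05–16:00: 13:50–14:00, 14:40–15:15.
Windows ≥ 30 min: 14:40–15:15.
Earliest such window starts at 14:40.

14:40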